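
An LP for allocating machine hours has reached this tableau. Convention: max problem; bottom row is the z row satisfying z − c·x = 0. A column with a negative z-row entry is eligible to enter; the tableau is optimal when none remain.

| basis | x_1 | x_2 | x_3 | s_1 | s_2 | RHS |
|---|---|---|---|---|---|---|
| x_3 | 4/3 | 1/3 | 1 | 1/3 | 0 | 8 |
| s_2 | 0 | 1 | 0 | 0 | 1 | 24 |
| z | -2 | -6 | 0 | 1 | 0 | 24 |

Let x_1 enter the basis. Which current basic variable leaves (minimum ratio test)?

Column x_1 entries and ratios — x_3: 8/(4/3) = 6; s_2: 0 ≤ 0, skip.
Smallest ratio is 6 in the row of x_3, so x_3 leaves.

x_3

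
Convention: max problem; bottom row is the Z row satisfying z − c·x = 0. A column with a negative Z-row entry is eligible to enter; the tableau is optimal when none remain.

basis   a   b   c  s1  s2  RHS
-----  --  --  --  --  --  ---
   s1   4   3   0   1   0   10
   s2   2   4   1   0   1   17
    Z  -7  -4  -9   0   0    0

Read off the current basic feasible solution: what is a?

0

a is not in the basis, so in the current basic feasible solution a = 0.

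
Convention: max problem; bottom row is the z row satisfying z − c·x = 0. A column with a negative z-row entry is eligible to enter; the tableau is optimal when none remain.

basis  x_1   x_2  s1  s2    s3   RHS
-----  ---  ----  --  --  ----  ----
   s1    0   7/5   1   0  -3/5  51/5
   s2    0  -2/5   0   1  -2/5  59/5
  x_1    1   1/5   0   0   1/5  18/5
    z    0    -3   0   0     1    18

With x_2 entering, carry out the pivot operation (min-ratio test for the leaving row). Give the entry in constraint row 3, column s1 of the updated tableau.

-1/7

Ratio test on column x_2 — row 1: (51/5)/(7/5) = 51/7; row 2: entry -2/5 ≤ 0; row 3: (18/5)/(1/5) = 18. Minimum is 51/7 at row 1 (s1 leaves); pivot element 7/5.
Divide row 1 by 7/5; eliminate column x_2 from the other rows.
Row 3 update in column s1: 0 − (1/5)·(5/7) = -1/7.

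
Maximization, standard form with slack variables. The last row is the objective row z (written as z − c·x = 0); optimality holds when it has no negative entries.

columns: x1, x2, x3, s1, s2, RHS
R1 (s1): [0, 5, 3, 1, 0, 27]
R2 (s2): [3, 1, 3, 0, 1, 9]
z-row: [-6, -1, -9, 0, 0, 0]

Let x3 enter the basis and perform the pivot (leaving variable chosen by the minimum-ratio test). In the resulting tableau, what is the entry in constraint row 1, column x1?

-3

Ratio test on column x3 — row 1: 27/3 = 9; row 2: 9/3 = 3. Minimum is 3 at row 2 (s2 leaves); pivot element 3.
Divide row 2 by 3; eliminate column x3 from the other rows.
Row 1 update in column x1: 0 − 3·1 = -3.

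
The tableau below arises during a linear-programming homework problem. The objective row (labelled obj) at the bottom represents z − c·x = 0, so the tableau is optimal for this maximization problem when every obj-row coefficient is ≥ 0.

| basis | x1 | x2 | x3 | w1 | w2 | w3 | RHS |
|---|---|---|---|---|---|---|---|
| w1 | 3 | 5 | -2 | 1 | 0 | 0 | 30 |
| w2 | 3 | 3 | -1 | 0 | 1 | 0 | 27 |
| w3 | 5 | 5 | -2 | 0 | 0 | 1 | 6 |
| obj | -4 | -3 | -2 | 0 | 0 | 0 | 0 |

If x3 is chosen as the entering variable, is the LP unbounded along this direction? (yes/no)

Every constraint-row entry in column x3 is ≤ 0, so increasing x3 is unbounded.

yes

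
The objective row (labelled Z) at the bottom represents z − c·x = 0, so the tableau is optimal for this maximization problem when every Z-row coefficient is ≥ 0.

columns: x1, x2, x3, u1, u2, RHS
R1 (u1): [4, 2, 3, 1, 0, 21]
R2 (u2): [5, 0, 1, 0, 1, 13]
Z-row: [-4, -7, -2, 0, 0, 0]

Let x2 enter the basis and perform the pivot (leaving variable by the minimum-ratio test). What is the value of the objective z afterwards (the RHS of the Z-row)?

147/2

Ratio test on column x2 — row 1: 21/2 = 21/2; row 2: entry 0 ≤ 0. Minimum is 21/2 at row 1 (u1 leaves); pivot element 2.
Pivot on row 1; the Z-row RHS becomes 0 − (-7)·(21/2) = 147/2.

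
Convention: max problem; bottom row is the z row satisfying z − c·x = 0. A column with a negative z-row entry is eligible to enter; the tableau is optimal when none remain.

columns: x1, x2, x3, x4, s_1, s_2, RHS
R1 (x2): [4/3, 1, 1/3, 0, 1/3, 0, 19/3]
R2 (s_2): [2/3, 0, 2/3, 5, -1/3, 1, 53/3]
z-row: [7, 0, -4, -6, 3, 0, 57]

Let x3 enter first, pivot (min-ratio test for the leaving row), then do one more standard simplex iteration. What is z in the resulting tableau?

139

Ratio test on column x3 — row 1: (19/3)/(1/3) = 19; row 2: (53/3)/(2/3) = 53/2. Minimum is 19 at row 1 (x2 leaves); pivot element 1/3.
Pivot on row 1; the z-row RHS becomes 57 − (-4)·19 = 133.
Next entering variable (most negative z-row entry -6): x4.
Ratio test on column x4 — row 1: entry 0 ≤ 0; row 2: 5/5 = 1. Minimum is 1 at row 2 (s_2 leaves); pivot element 5.
After the second pivot the z-row RHS is 133 − (-6)·1 = 139.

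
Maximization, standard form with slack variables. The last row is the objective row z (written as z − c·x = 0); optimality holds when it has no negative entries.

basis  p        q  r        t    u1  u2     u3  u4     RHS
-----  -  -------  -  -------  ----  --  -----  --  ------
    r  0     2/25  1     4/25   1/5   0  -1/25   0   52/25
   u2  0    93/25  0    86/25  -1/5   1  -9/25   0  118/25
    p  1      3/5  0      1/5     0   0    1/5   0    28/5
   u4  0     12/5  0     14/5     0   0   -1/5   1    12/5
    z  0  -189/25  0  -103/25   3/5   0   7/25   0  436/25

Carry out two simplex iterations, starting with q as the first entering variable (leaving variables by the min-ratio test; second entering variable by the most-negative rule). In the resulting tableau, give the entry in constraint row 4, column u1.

Ratio test on column q — row 1: (52/25)/(2/25) = 26; row 2: (118/25)/(93/25) = 118/93; row 3: (28/5)/(3/5) = 28/3; row 4: (12/5)/(12/5) = 1. Minimum is 1 at row 4 (u4 leaves); pivot element 12/5.
Divide row 4 by 12/5; eliminate column q from the other rows.
Second iteration: most negative z-row entry is -7/20 in column u3, so u3 enters.
Ratio test on column u3 — row 1: entry -1/30 ≤ 0; row 2: entry -1/20 ≤ 0; row 3: 5/(1/4) = 20; row 4: entry -1/12 ≤ 0. Minimum is 20 at row 3 (p leaves); pivot element 1/4.
Divide row 3 by 1/4; eliminate column u3 from the other rows.
After both pivots, the entry at constraint row 4, column u1 is 0.

0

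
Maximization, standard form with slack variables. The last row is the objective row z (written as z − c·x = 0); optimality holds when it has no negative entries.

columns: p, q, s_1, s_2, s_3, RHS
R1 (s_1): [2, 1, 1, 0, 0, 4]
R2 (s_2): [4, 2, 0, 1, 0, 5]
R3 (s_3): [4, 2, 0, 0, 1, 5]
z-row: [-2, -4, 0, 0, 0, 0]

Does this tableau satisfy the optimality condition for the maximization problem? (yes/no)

no

The z-row has a negative entry -4 in column q, so it is not optimal.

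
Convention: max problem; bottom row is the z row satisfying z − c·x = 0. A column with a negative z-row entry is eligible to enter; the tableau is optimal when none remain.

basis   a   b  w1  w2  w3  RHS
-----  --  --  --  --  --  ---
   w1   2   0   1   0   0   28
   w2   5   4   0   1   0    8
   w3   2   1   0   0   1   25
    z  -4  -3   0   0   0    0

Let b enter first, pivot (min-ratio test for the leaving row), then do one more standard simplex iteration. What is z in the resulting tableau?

Ratio test on column b — row 1: entry 0 ≤ 0; row 2: 8/4 = 2; row 3: 25/1 = 25. Minimum is 2 at row 2 (w2 leaves); pivot element 4.
Pivot on row 2; the z-row RHS becomes 0 − (-3)·2 = 6.
Next entering variable (most negative z-row entry -1/4): a.
Ratio test on column a — row 1: 28/2 = 14; row 2: 2/(5/4) = 8/5; row 3: 23/(3/4) = 92/3. Minimum is 8/5 at row 2 (b leaves); pivot element 5/4.
After the second pivot the z-row RHS is 6 − (-1/4)·(8/5) = 32/5.

32/5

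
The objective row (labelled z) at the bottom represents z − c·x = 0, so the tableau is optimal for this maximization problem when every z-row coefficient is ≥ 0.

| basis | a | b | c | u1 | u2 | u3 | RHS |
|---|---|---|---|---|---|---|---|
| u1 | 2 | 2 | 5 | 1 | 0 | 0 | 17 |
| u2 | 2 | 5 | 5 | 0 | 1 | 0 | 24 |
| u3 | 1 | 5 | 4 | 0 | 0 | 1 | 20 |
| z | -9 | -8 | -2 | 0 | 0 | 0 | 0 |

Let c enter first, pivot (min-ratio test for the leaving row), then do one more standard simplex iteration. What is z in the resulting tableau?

Ratio test on column c — row 1: 17/5 = 17/5; row 2: 24/5 = 24/5; row 3: 20/4 = 5. Minimum is 17/5 at row 1 (u1 leaves); pivot element 5.
Pivot on row 1; the z-row RHS becomes 0 − (-2)·(17/5) = 34/5.
Next entering variable (most negative z-row entry -41/5): a.
Ratio test on column a — row 1: (17/5)/(2/5) = 17/2; row 2: entry 0 ≤ 0; row 3: entry -3/5 ≤ 0. Minimum is 17/2 at row 1 (c leaves); pivot element 2/5.
After the second pivot the z-row RHS is 34/5 − (-41/5)·(17/2) = 153/2.

153/2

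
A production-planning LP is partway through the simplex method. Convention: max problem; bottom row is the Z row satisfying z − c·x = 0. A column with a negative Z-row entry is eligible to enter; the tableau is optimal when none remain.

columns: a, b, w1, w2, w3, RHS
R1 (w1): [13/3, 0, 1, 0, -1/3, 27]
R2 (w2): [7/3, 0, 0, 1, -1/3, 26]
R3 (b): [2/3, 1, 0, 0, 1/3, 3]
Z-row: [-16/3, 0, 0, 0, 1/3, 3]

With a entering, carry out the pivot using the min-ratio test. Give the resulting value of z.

Ratio test on column a — row 1: 27/(13/3) = 81/13; row 2: 26/(7/3) = 78/7; row 3: 3/(2/3) = 9/2. Minimum is 9/2 at row 3 (b leaves); pivot element 2/3.
Pivot on row 3; the Z-row RHS becomes 3 − (-16/3)·(9/2) = 27.

27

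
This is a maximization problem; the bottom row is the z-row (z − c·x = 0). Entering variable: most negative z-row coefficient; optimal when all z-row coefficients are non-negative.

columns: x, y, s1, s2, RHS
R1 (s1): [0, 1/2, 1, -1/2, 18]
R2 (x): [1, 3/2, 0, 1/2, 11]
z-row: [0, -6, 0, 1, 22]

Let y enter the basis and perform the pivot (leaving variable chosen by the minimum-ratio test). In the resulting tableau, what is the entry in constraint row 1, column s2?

-2/3

Ratio test on column y — row 1: 18/(1/2) = 36; row 2: 11/(3/2) = 22/3. Minimum is 22/3 at row 2 (x leaves); pivot element 3/2.
Divide row 2 by 3/2; eliminate column y from the other rows.
Row 1 update in column s2: -1/2 − (1/2)·(1/3) = -2/3.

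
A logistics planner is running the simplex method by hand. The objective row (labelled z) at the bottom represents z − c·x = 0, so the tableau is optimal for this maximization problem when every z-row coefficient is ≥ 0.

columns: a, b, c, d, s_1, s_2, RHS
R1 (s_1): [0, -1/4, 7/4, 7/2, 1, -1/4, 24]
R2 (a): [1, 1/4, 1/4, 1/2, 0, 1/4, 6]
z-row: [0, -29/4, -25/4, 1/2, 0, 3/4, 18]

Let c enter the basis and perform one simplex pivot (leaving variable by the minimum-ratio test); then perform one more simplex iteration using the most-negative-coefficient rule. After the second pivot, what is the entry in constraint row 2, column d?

Ratio test on column c — row 1: 24/(7/4) = 96/7; row 2: 6/(1/4) = 24. Minimum is 96/7 at row 1 (s_1 leaves); pivot element 7/4.
Divide row 1 by 7/4; eliminate column c from the other rows.
Second iteration: most negative z-row entry is -57/7 in column b, so b enters.
Ratio test on column b — row 1: entry -1/7 ≤ 0; row 2: (18/7)/(2/7) = 9. Minimum is 9 at row 2 (a leaves); pivot element 2/7.
Divide row 2 by 2/7; eliminate column b from the other rows.
After both pivots, the entry at constraint row 2, column d is 0.

0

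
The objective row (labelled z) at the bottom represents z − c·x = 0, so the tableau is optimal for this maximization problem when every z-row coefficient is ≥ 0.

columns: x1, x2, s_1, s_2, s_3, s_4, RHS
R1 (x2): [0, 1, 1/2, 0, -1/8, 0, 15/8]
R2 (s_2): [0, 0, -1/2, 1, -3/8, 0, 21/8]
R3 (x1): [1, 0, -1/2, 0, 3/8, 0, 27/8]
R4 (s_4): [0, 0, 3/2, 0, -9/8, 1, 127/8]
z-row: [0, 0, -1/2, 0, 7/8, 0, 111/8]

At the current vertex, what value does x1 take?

27/8

x1 is basic (row 3); its value is the RHS of that row, 27/8.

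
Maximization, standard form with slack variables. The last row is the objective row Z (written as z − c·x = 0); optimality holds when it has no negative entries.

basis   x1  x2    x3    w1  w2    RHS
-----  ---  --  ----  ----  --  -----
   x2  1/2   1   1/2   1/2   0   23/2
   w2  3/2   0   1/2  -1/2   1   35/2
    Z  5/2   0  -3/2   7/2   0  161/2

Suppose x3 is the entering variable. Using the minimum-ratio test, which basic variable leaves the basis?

x2

Column x3 entries and ratios — x2: (23/2)/(1/2) = 23; w2: (35/2)/(1/2) = 35.
Smallest ratio is 23 in the row of x2, so x2 leaves.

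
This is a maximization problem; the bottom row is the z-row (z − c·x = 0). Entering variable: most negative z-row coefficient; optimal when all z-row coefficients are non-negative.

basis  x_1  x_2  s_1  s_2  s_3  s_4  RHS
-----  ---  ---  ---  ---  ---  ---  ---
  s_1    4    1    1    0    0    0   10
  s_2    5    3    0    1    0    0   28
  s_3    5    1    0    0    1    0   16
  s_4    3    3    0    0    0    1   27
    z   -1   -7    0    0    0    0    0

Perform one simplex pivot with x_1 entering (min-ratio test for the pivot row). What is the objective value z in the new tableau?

5/2

Ratio test on column x_1 — row 1: 10/4 = 5/2; row 2: 28/5 = 28/5; row 3: 16/5 = 16/5; row 4: 27/3 = 9. Minimum is 5/2 at row 1 (s_1 leaves); pivot element 4.
Pivot on row 1; the z-row RHS becomes 0 − (-1)·(5/2) = 5/2.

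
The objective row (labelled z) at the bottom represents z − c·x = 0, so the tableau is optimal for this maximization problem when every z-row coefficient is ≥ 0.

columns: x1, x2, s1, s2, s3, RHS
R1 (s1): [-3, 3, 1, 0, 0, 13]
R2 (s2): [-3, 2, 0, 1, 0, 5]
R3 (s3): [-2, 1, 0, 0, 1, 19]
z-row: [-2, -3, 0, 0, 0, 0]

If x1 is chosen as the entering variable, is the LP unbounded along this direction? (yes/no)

yes

Every constraint-row entry in column x1 is ≤ 0, so increasing x1 is unbounded.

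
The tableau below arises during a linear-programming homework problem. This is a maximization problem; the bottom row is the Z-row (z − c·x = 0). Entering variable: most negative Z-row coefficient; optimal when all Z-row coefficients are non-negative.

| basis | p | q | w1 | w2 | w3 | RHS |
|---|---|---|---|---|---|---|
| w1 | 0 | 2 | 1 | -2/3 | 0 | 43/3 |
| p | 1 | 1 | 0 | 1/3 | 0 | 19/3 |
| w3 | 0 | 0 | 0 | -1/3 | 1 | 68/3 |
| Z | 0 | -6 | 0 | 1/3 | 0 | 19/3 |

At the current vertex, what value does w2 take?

0

w2 is not in the basis, so in the current basic feasible solution w2 = 0.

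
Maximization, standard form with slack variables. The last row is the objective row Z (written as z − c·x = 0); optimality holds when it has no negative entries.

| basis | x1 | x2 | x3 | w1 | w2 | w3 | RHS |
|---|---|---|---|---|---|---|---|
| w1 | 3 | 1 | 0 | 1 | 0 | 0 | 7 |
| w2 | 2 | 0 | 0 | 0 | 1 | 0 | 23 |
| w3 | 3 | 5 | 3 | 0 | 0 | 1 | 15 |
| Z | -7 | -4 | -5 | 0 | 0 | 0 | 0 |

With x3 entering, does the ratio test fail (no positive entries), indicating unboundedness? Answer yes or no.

Column x3 has positive entries in row(s) 3, so the ratio test bounds it — not unbounded.

no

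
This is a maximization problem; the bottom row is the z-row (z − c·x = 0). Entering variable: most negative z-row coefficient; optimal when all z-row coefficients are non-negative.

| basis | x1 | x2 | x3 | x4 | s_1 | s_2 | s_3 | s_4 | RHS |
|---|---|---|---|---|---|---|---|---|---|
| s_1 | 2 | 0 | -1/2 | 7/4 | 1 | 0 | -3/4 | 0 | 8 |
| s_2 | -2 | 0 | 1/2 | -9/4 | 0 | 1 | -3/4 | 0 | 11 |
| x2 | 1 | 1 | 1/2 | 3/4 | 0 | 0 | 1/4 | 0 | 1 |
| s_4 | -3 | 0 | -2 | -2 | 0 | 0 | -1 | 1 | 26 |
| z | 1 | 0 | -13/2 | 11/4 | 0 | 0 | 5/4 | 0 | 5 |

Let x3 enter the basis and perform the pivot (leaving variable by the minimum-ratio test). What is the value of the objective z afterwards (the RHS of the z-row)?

18

Ratio test on column x3 — row 1: entry -1/2 ≤ 0; row 2: 11/(1/2) = 22; row 3: 1/(1/2) = 2; row 4: entry -2 ≤ 0. Minimum is 2 at row 3 (x2 leaves); pivot element 1/2.
Pivot on row 3; the z-row RHS becomes 5 − (-13/2)·2 = 18.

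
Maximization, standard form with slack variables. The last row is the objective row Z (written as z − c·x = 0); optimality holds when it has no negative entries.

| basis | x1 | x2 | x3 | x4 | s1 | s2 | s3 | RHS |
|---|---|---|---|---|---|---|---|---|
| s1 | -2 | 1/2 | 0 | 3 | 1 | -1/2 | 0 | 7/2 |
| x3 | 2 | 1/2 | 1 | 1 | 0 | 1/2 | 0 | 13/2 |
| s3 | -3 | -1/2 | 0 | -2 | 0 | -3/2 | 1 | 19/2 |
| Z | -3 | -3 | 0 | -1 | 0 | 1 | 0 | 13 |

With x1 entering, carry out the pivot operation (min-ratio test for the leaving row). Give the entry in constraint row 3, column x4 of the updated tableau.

-1/2

Ratio test on column x1 — row 1: entry -2 ≤ 0; row 2: (13/2)/2 = 13/4; row 3: entry -3 ≤ 0. Minimum is 13/4 at row 2 (x3 leaves); pivot element 2.
Divide row 2 by 2; eliminate column x1 from the other rows.
Row 3 update in column x4: -2 − (-3)·(1/2) = -1/2.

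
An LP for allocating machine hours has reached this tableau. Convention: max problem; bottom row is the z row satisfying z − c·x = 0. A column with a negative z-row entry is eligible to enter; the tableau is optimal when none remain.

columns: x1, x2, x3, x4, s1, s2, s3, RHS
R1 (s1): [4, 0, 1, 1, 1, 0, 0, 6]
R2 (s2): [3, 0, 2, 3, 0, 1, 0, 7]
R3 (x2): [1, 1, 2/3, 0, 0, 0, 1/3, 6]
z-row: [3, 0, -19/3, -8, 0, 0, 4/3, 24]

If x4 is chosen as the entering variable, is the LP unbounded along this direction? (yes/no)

no

Column x4 has positive entries in row(s) 1, 2, so the ratio test bounds it — not unbounded.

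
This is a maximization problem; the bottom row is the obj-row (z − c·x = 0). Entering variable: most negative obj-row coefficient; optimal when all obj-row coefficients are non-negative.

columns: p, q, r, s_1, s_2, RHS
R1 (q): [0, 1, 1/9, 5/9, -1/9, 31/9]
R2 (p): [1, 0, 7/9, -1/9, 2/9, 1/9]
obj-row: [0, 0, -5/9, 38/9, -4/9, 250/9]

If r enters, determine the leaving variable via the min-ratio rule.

Column r entries and ratios — q: (31/9)/(1/9) = 31; p: (1/9)/(7/9) = 1/7.
Smallest ratio is 1/7 in the row of p, so p leaves.

p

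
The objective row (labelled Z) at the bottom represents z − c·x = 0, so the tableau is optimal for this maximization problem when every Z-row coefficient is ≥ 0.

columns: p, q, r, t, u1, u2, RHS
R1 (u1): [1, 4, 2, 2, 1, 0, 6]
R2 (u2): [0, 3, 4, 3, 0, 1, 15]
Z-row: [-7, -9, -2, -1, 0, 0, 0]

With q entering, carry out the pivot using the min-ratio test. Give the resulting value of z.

27/2

Ratio test on column q — row 1: 6/4 = 3/2; row 2: 15/3 = 5. Minimum is 3/2 at row 1 (u1 leaves); pivot element 4.
Pivot on row 1; the Z-row RHS becomes 0 − (-9)·(3/2) = 27/2.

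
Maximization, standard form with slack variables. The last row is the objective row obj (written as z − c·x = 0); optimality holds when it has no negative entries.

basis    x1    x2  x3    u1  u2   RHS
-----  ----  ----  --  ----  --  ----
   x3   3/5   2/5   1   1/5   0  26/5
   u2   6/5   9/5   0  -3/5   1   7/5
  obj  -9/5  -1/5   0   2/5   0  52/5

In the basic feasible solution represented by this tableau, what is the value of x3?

x3 is basic (row 1); its value is the RHS of that row, 26/5.

26/5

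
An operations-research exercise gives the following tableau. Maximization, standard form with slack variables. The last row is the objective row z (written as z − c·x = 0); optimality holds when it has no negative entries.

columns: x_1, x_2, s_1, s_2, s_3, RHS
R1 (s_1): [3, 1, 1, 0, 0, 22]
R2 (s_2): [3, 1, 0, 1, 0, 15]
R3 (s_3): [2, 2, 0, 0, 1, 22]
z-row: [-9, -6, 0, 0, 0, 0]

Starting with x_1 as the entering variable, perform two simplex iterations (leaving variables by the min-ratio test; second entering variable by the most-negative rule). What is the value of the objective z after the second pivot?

72

Ratio test on column x_1 — row 1: 22/3 = 22/3; row 2: 15/3 = 5; row 3: 22/2 = 11. Minimum is 5 at row 2 (s_2 leaves); pivot element 3.
Pivot on row 2; the z-row RHS becomes 0 − (-9)·5 = 45.
Next entering variable (most negative z-row entry -3): x_2.
Ratio test on column x_2 — row 1: entry 0 ≤ 0; row 2: 5/(1/3) = 15; row 3: 12/(4/3) = 9. Minimum is 9 at row 3 (s_3 leaves); pivot element 4/3.
After the second pivot the z-row RHS is 45 − (-3)·9 = 72.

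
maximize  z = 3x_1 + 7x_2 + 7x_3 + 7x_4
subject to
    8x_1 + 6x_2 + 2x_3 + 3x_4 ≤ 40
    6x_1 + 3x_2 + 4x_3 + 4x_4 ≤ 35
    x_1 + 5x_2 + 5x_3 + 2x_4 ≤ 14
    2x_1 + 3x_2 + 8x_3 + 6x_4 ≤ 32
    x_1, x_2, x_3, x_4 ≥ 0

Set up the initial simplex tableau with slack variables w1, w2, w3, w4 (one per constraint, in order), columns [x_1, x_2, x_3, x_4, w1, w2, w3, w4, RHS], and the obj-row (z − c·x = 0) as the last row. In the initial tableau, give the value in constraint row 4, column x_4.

Constraint 4 has coefficient 6 on x_4.

6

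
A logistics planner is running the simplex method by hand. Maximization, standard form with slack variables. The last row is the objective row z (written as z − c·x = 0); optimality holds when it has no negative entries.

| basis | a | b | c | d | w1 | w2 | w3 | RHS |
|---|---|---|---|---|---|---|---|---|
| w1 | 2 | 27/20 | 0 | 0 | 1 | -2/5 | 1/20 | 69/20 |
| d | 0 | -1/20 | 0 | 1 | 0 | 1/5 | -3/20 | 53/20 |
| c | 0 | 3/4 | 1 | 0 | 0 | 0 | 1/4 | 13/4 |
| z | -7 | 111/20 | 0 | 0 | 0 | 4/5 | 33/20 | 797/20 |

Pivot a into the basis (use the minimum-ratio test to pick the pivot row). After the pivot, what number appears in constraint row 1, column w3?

1/40

Ratio test on column a — row 1: (69/20)/2 = 69/40; row 2: entry 0 ≤ 0; row 3: entry 0 ≤ 0. Minimum is 69/40 at row 1 (w1 leaves); pivot element 2.
Divide row 1 by 2; eliminate column a from the other rows.
In the new row 1, the w3 entry is the old entry divided by the pivot: (1/20)/2 = 1/40.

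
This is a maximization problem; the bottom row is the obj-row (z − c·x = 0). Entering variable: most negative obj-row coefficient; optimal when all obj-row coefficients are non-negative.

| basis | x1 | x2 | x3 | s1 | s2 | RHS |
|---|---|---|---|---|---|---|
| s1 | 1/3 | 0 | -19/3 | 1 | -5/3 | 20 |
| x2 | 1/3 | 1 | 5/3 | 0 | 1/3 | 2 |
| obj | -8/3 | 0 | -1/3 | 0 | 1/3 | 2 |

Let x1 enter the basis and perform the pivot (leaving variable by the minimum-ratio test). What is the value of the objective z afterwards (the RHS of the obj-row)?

18

Ratio test on column x1 — row 1: 20/(1/3) = 60; row 2: 2/(1/3) = 6. Minimum is 6 at row 2 (x2 leaves); pivot element 1/3.
Pivot on row 2; the obj-row RHS becomes 2 − (-8/3)·6 = 18.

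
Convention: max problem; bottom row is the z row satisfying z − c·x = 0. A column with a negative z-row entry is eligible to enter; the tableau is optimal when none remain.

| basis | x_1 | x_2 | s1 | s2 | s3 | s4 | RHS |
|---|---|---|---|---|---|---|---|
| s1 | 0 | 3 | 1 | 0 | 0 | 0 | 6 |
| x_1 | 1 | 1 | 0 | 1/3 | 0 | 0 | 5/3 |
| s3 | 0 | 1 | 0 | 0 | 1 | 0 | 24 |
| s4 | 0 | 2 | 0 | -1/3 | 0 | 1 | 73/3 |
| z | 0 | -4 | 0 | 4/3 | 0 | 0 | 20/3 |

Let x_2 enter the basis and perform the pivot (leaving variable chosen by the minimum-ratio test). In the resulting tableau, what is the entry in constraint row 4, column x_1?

Ratio test on column x_2 — row 1: 6/3 = 2; row 2: (5/3)/1 = 5/3; row 3: 24/1 = 24; row 4: (73/3)/2 = 73/6. Minimum is 5/3 at row 2 (x_1 leaves); pivot element 1.
Divide row 2 by 1; eliminate column x_2 from the other rows.
Row 4 update in column x_1: 0 − 2·1 = -2.

-2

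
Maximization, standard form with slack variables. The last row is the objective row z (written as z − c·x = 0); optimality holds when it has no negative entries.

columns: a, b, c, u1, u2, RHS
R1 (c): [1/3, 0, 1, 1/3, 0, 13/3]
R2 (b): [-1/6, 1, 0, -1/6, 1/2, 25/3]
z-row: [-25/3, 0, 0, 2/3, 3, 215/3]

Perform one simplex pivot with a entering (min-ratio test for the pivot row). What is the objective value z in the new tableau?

180

Ratio test on column a — row 1: (13/3)/(1/3) = 13; row 2: entry -1/6 ≤ 0. Minimum is 13 at row 1 (c leaves); pivot element 1/3.
Pivot on row 1; the z-row RHS becomes 215/3 − (-25/3)·13 = 180.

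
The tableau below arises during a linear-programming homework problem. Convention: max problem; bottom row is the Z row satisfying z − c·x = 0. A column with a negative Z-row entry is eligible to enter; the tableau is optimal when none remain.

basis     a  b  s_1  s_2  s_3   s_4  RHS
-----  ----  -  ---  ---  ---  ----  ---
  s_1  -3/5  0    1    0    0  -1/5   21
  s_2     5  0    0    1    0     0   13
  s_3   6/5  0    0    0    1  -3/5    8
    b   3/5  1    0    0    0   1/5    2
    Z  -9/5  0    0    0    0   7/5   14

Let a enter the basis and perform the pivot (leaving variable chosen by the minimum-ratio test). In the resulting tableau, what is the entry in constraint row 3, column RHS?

122/25

Ratio test on column a — row 1: entry -3/5 ≤ 0; row 2: 13/5 = 13/5; row 3: 8/(6/5) = 20/3; row 4: 2/(3/5) = 10/3. Minimum is 13/5 at row 2 (s_2 leaves); pivot element 5.
Divide row 2 by 5; eliminate column a from the other rows.
Row 3 update in column RHS: 8 − (6/5)·(13/5) = 122/25.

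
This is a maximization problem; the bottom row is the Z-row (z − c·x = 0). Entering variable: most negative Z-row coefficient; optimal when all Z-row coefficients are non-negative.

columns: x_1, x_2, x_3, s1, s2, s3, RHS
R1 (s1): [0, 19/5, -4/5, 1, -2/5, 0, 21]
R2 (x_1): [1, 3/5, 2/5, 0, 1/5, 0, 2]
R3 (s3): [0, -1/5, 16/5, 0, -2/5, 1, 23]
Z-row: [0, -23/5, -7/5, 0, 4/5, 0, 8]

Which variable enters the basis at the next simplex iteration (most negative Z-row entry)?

x_2

Negative Z-row entries: x_2: -23/5, x_3: -7/5.
The most negative is -23/5 in column x_2, so x_2 enters.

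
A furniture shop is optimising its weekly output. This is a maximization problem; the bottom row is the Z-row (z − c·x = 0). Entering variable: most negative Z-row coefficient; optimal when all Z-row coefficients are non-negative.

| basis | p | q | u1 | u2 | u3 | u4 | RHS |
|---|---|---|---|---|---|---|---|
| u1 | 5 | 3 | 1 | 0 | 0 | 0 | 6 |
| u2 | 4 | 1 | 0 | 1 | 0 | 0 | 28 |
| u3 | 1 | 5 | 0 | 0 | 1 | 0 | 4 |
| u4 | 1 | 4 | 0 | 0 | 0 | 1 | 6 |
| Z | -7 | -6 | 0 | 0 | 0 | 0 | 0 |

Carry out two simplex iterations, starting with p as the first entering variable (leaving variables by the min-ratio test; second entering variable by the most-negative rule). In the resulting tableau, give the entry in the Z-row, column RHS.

105/11

Ratio test on column p — row 1: 6/5 = 6/5; row 2: 28/4 = 7; row 3: 4/1 = 4; row 4: 6/1 = 6. Minimum is 6/5 at row 1 (u1 leaves); pivot element 5.
Divide row 1 by 5; eliminate column p from the other rows.
Second iteration: most negative Z-row entry is -9/5 in column q, so q enters.
Ratio test on column q — row 1: (6/5)/(3/5) = 2; row 2: entry -7/5 ≤ 0; row 3: (14/5)/(22/5) = 7/11; row 4: (24/5)/(17/5) = 24/17. Minimum is 7/11 at row 3 (u3 leaves); pivot element 22/5.
Divide row 3 by 22/5; eliminate column q from the other rows.
After both pivots, the entry at the Z-row, column RHS is 105/11.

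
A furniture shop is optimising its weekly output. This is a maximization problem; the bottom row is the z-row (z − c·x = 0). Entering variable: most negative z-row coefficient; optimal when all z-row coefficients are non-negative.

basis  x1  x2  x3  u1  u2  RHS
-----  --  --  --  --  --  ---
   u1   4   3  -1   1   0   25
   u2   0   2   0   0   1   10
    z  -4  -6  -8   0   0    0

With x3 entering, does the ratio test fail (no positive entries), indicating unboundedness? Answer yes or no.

yes

Every constraint-row entry in column x3 is ≤ 0, so increasing x3 is unbounded.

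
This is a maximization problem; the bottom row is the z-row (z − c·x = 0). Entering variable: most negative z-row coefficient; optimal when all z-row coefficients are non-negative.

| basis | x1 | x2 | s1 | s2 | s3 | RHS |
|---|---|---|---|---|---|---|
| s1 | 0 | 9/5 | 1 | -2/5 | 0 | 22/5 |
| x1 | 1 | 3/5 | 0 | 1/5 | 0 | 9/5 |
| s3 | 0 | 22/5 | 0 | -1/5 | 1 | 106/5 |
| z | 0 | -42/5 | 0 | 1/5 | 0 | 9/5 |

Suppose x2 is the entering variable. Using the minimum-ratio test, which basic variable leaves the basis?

s1

Column x2 entries and ratios — s1: (22/5)/(9/5) = 22/9; x1: (9/5)/(3/5) = 3; s3: (106/5)/(22/5) = 53/11.
Smallest ratio is 22/9 in the row of s1, so s1 leaves.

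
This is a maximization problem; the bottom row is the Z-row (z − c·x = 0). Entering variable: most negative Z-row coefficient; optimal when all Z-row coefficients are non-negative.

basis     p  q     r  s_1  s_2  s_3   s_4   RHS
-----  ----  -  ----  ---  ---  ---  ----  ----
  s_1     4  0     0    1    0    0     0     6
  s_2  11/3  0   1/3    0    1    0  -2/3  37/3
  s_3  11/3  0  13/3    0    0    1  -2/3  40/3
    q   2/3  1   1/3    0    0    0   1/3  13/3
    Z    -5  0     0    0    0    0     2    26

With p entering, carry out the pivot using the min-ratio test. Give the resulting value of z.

67/2

Ratio test on column p — row 1: 6/4 = 3/2; row 2: (37/3)/(11/3) = 37/11; row 3: (40/3)/(11/3) = 40/11; row 4: (13/3)/(2/3) = 13/2. Minimum is 3/2 at row 1 (s_1 leaves); pivot element 4.
Pivot on row 1; the Z-row RHS becomes 26 − (-5)·(3/2) = 67/2.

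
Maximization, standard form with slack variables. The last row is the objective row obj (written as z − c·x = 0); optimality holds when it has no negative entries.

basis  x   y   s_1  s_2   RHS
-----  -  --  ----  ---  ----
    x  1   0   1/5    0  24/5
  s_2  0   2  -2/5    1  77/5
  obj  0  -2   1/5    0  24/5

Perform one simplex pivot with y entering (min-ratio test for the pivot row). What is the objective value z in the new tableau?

Ratio test on column y — row 1: entry 0 ≤ 0; row 2: (77/5)/2 = 77/10. Minimum is 77/10 at row 2 (s_2 leaves); pivot element 2.
Pivot on row 2; the obj-row RHS becomes 24/5 − (-2)·(77/10) = 101/5.

101/5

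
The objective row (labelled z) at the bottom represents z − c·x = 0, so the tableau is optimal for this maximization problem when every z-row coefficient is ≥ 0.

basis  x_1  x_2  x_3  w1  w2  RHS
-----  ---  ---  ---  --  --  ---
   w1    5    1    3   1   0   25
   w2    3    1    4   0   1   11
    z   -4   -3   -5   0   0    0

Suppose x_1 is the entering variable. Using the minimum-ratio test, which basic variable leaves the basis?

Column x_1 entries and ratios — w1: 25/5 = 5; w2: 11/3 = 11/3.
Smallest ratio is 11/3 in the row of w2, so w2 leaves.

w2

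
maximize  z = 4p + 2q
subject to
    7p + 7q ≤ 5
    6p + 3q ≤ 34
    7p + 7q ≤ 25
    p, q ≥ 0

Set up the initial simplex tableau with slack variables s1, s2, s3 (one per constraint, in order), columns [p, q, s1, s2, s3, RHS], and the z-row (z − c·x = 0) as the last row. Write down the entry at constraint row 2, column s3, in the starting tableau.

0

Slack s3 belongs to constraint 3; its column is the unit vector e_3, so the entry in row 2 is 0.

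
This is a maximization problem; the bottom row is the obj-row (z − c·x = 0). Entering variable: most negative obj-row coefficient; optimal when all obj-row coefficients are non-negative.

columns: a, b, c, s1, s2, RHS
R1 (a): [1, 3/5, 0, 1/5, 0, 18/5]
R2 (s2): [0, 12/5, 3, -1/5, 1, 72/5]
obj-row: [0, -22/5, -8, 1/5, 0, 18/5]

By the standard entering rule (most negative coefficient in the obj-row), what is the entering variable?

c

Negative obj-row entries: b: -22/5, c: -8.
The most negative is -8 in column c, so c enters.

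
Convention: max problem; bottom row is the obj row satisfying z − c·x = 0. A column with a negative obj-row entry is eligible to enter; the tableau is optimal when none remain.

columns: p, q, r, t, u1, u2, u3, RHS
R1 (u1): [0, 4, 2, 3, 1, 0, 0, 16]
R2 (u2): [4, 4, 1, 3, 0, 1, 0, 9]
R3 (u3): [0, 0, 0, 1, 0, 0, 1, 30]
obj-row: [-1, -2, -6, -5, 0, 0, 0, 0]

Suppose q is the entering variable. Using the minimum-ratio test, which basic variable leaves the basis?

Column q entries and ratios — u1: 16/4 = 4; u2: 9/4 = 9/4; u3: 0 ≤ 0, skip.
Smallest ratio is 9/4 in the row of u2, so u2 leaves.

u2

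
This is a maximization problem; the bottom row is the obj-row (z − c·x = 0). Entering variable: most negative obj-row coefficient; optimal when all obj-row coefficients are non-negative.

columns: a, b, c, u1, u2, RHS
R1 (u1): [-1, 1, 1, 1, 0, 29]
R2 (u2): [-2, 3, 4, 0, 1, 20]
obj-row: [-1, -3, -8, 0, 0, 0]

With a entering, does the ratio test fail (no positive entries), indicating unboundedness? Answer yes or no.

Every constraint-row entry in column a is ≤ 0, so increasing a is unbounded.

yes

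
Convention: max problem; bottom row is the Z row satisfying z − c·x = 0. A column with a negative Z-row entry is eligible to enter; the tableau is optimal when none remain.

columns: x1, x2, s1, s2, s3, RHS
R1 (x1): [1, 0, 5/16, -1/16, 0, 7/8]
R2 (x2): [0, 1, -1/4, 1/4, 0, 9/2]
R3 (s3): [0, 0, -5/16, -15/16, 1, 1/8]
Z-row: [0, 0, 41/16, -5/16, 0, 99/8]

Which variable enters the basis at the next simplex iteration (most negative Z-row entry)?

Negative Z-row entries: s2: -5/16.
The most negative is -5/16 in column s2, so s2 enters.

s2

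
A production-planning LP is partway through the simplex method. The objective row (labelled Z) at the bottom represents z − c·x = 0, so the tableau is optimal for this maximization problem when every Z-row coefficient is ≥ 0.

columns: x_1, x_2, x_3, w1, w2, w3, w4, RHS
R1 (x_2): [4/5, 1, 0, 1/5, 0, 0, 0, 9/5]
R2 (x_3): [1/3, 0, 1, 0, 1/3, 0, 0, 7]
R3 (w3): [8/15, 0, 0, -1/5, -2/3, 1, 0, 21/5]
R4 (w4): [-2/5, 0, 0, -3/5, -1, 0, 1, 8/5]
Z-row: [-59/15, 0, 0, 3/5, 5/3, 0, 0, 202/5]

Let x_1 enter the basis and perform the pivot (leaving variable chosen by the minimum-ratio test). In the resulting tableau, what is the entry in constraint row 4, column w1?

-1/2

Ratio test on column x_1 — row 1: (9/5)/(4/5) = 9/4; row 2: 7/(1/3) = 21; row 3: (21/5)/(8/15) = 63/8; row 4: entry -2/5 ≤ 0. Minimum is 9/4 at row 1 (x_2 leaves); pivot element 4/5.
Divide row 1 by 4/5; eliminate column x_1 from the other rows.
Row 4 update in column w1: -3/5 − (-2/5)·(1/4) = -1/2.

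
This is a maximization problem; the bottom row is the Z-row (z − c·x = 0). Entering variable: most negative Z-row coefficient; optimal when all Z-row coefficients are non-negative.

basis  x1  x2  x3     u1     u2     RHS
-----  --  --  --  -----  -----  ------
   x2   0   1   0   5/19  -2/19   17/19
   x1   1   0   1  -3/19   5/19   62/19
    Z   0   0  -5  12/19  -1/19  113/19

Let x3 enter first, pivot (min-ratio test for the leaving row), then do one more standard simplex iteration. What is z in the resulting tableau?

Ratio test on column x3 — row 1: entry 0 ≤ 0; row 2: (62/19)/1 = 62/19. Minimum is 62/19 at row 2 (x1 leaves); pivot element 1.
Pivot on row 2; the Z-row RHS becomes 113/19 − (-5)·(62/19) = 423/19.
Next entering variable (most negative Z-row entry -3/19): u1.
Ratio test on column u1 — row 1: (17/19)/(5/19) = 17/5; row 2: entry -3/19 ≤ 0. Minimum is 17/5 at row 1 (x2 leaves); pivot element 5/19.
After the second pivot the Z-row RHS is 423/19 − (-3/19)·(17/5) = 114/5.

114/5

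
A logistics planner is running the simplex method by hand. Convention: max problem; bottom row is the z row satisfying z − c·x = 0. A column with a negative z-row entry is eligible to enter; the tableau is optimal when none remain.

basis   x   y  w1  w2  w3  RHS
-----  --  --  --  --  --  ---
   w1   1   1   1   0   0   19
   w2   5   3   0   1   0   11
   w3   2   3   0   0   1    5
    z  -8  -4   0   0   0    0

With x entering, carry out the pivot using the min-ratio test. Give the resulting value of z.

Ratio test on column x — row 1: 19/1 = 19; row 2: 11/5 = 11/5; row 3: 5/2 = 5/2. Minimum is 11/5 at row 2 (w2 leaves); pivot element 5.
Pivot on row 2; the z-row RHS becomes 0 − (-8)·(11/5) = 88/5.

88/5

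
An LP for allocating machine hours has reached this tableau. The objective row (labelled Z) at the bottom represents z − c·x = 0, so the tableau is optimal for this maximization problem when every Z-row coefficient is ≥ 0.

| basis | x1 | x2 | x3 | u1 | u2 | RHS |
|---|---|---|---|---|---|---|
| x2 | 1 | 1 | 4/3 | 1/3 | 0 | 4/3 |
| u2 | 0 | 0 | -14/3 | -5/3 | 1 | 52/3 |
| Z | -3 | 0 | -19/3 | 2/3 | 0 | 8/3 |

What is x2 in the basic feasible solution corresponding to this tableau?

4/3

x2 is basic (row 1); its value is the RHS of that row, 4/3.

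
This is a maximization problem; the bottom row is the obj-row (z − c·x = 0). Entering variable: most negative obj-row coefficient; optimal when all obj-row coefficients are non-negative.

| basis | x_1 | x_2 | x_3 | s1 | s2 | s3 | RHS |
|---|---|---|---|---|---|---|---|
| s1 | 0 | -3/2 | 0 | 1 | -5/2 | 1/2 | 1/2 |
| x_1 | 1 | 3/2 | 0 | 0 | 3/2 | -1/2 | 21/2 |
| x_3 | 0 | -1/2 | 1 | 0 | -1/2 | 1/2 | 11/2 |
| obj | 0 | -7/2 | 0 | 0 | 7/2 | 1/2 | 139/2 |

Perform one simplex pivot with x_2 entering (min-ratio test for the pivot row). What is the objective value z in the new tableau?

Ratio test on column x_2 — row 1: entry -3/2 ≤ 0; row 2: (21/2)/(3/2) = 7; row 3: entry -1/2 ≤ 0. Minimum is 7 at row 2 (x_1 leaves); pivot element 3/2.
Pivot on row 2; the obj-row RHS becomes 139/2 − (-7/2)·7 = 94.

94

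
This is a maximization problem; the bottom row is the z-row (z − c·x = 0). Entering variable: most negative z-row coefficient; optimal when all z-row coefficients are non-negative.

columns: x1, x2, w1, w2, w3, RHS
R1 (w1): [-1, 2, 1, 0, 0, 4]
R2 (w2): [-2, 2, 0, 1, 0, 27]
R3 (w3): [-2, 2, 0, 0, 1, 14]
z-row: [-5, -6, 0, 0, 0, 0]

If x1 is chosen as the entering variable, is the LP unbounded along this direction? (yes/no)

Every constraint-row entry in column x1 is ≤ 0, so increasing x1 is unbounded.

yes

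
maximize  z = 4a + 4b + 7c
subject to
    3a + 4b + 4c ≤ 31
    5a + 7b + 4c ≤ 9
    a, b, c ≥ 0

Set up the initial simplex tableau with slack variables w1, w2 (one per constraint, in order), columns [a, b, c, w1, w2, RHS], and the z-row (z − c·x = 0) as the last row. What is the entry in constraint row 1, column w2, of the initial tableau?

0

Slack w2 belongs to constraint 2; its column is the unit vector e_2, so the entry in row 1 is 0.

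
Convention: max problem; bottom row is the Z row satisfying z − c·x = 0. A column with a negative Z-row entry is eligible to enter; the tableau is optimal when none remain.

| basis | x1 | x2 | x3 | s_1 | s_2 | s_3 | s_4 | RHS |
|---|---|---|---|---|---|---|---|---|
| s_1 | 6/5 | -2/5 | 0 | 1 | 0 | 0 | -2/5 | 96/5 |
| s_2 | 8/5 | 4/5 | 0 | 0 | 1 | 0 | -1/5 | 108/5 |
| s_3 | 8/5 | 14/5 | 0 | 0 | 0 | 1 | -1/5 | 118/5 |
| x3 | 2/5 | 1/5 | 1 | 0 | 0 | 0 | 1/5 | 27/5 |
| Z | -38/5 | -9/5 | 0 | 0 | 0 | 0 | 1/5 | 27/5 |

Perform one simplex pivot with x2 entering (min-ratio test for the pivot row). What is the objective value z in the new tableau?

Ratio test on column x2 — row 1: entry -2/5 ≤ 0; row 2: (108/5)/(4/5) = 27; row 3: (118/5)/(14/5) = 59/7; row 4: (27/5)/(1/5) = 27. Minimum is 59/7 at row 3 (s_3 leaves); pivot element 14/5.
Pivot on row 3; the Z-row RHS becomes 27/5 − (-9/5)·(59/7) = 144/7.

144/7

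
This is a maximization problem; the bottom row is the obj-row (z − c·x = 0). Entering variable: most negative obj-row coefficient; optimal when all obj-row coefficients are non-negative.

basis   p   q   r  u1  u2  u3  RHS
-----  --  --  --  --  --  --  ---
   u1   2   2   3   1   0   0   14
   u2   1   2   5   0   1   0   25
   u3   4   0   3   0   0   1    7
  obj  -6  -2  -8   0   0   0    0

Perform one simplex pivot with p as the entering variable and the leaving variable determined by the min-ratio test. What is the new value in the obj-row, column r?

-7/2

Ratio test on column p — row 1: 14/2 = 7; row 2: 25/1 = 25; row 3: 7/4 = 7/4. Minimum is 7/4 at row 3 (u3 leaves); pivot element 4.
Divide row 3 by 4; eliminate column p from the other rows.
obj-row update in column r: -8 − (-6)·(3/4) = -7/2.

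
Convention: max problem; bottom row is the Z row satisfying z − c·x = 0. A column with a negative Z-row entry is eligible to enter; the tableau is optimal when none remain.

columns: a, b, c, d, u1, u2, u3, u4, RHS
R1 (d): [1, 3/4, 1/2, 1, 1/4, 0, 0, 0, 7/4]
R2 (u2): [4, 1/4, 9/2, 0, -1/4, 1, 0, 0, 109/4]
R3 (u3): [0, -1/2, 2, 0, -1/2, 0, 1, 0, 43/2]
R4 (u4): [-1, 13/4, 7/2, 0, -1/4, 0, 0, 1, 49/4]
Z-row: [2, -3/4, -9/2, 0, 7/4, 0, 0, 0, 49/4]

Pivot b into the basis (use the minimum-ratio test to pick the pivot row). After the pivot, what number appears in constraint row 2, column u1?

Ratio test on column b — row 1: (7/4)/(3/4) = 7/3; row 2: (109/4)/(1/4) = 109; row 3: entry -1/2 ≤ 0; row 4: (49/4)/(13/4) = 49/13. Minimum is 7/3 at row 1 (d leaves); pivot element 3/4.
Divide row 1 by 3/4; eliminate column b from the other rows.
Row 2 update in column u1: -1/4 − (1/4)·(1/3) = -1/3.

-1/3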